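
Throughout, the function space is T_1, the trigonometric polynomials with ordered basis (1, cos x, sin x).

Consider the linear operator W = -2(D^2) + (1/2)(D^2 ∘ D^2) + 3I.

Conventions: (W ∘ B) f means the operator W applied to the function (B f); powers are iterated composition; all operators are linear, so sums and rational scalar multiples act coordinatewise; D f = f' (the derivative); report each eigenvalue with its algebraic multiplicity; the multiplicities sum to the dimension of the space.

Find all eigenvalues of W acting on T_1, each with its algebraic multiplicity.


image of 1: 3
image of cos x: (11/2)cos x
image of sin x: (11/2)sin x
the matrix is diagonal; its diagonal is (3, 11/2, 11/2)
for a triangular matrix the eigenvalues are the diagonal entries, with algebraic multiplicity their repetition count

λ = 3 (multiplicity 1), λ = 11/2 (multiplicity 2)


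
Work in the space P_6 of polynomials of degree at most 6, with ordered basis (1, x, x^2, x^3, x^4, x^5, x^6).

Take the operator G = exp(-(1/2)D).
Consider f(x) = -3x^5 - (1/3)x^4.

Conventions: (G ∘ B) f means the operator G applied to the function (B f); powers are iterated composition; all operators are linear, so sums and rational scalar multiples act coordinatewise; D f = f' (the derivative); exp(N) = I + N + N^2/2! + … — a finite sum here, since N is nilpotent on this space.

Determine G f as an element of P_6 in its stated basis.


the result is g(x) = -3x^5 + (43/6)x^4 - (41/6)x^3 + (13/4)x^2 - (37/48)x + 7/96

order-1 term: (15/2)x^4 + (2/3)x^3
order-2 term: -(15/2)x^3 - (1/2)x^2
order-3 term: (15/4)x^2 + (1/6)x
order-4 term: -(15/16)x - 1/48
order-5 term: 3/32
the series for exp(-(1/2)D) f terminates at order 5
exp(-(1/2)D) f = -3x^5 + (43/6)x^4 - (41/6)x^3 + (13/4)x^2 - (37/48)x + 7/96


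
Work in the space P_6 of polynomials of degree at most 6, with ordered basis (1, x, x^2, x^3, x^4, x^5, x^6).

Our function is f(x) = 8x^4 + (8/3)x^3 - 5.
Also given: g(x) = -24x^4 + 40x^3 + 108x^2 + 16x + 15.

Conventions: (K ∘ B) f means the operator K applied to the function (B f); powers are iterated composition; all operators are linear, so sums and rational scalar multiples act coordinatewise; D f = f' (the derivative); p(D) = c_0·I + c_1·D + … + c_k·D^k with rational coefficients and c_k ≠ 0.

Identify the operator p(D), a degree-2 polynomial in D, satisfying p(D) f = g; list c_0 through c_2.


p(D) = -3·I + (3/2)·D + D^2, i.e. c_0 = -3, c_1 = 3/2, c_2 = 1

D^0 f = 8x^4 + (8/3)x^3 - 5
D^1 f = 32x^3 + 8x^2
D^2 f = 96x^2 + 16x
matching coefficients of g against c_0 f + c_1 Df + … from the top degree down determines the c_i
solution: c_0 = -3, c_1 = 3/2, c_2 = 1


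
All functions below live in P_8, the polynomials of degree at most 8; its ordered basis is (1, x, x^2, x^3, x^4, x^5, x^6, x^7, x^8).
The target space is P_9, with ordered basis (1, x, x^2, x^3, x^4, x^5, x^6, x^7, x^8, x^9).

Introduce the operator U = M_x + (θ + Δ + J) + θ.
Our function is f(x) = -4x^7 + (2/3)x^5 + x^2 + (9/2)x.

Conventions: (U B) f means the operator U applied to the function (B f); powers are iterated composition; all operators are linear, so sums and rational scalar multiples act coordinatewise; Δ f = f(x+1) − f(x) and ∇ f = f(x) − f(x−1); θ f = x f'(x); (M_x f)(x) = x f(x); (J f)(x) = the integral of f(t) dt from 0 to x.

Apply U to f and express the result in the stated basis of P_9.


the image equals g(x) = -(9/2)x^8 - 56x^7 - (245/9)x^6 - (232/3)x^5 - (410/3)x^4 - 132x^3 - (799/12)x^2 - (41/3)x + 13/6

M_x f = -4x^8 + (2/3)x^6 + x^3 + (9/2)x^2
θ f = -28x^7 + (10/3)x^5 + 2x^2 + (9/2)x
Δ f = -28x^6 - 84x^5 - (410/3)x^4 - (400/3)x^3 - (232/3)x^2 - (68/3)x + 13/6
J f = -(1/2)x^8 + (1/9)x^6 + (1/3)x^3 + (9/4)x^2
(θ + Δ + J) f = -(1/2)x^8 - 28x^7 - (251/9)x^6 - (242/3)x^5 - (410/3)x^4 - 133x^3 - (877/12)x^2 - (109/6)x + 13/6
θ f = -28x^7 + (10/3)x^5 + 2x^2 + (9/2)x
(M_x + (θ + Δ + J) + θ) f = -(9/2)x^8 - 56x^7 - (245/9)x^6 - (232/3)x^5 - (410/3)x^4 - 132x^3 - (799/12)x^2 - (41/3)x + 13/6


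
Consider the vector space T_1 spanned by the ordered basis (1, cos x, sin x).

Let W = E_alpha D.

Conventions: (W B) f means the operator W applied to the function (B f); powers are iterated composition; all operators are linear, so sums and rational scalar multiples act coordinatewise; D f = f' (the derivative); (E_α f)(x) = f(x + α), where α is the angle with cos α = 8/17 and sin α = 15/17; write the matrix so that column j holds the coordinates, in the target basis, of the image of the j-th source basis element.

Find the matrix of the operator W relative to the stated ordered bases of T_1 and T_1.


the matrix is [[0, 0, 0]; [0, -15/17, 8/17]; [0, -8/17, -15/17]] (rows listed top to bottom)

image of 1: 0
image of cos x: -(15/17)cos x - (8/17)sin x
image of sin x: (8/17)cos x - (15/17)sin x
each image's coordinates form column j of the matrix


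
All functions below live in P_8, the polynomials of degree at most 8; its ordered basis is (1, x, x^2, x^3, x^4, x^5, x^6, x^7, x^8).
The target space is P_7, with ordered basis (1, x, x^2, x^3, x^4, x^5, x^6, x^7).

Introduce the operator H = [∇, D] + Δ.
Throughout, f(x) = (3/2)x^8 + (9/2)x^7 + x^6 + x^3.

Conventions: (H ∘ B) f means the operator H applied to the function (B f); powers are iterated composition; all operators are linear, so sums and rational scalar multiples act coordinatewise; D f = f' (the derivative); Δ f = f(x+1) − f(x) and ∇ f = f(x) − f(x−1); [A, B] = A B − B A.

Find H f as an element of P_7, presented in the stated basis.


the image equals g(x) = 12x^7 + (147/2)x^6 + (369/2)x^5 + (555/2)x^4 + (523/2)x^3 + (309/2)x^2 + (105/2)x + 8

D f = 12x^7 + (63/2)x^6 + 6x^5 + 3x^2
∇ D f = 84x^6 - 63x^5 - (45/2)x^4 + 150x^3 - (321/2)x^2 + 81x - 33/2
∇ f = 12x^7 - (21/2)x^6 - (9/2)x^5 + (75/2)x^4 - (107/2)x^3 + (81/2)x^2 - (33/2)x + 3
D ∇ f = 84x^6 - 63x^5 - (45/2)x^4 + 150x^3 - (321/2)x^2 + 81x - 33/2
[∇, D] f = 0
Δ f = 12x^7 + (147/2)x^6 + (369/2)x^5 + (555/2)x^4 + (523/2)x^3 + (309/2)x^2 + (105/2)x + 8
([∇, D] + Δ) f = 12x^7 + (147/2)x^6 + (369/2)x^5 + (555/2)x^4 + (523/2)x^3 + (309/2)x^2 + (105/2)x + 8


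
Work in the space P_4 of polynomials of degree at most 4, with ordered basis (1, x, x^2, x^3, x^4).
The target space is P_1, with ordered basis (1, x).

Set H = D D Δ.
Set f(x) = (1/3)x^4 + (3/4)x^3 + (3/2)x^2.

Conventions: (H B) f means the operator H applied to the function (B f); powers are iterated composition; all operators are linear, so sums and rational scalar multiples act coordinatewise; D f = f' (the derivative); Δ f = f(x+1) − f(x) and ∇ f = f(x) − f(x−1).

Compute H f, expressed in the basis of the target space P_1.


the result is g(x) = 8x + 17/2

Δ f = (4/3)x^3 + (17/4)x^2 + (79/12)x + 31/12
D Δ f = 4x^2 + (17/2)x + 79/12
D D Δ f = 8x + 17/2


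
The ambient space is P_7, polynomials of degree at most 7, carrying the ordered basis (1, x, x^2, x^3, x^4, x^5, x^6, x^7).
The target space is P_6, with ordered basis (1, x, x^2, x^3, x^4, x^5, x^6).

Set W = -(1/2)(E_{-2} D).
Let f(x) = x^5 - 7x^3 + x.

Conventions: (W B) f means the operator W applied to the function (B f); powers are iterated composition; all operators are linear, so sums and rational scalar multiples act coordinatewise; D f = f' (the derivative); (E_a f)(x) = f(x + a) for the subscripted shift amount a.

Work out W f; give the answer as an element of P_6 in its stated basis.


the result is g(x) = -(5/2)x^4 + 20x^3 - (99/2)x^2 + 38x + 3/2

D f = 5x^4 - 21x^2 + 1
E_{-2} D f = 5x^4 - 40x^3 + 99x^2 - 76x - 3
(-(1/2)(E_{-2} D)) f = -(5/2)x^4 + 20x^3 - (99/2)x^2 + 38x + 3/2


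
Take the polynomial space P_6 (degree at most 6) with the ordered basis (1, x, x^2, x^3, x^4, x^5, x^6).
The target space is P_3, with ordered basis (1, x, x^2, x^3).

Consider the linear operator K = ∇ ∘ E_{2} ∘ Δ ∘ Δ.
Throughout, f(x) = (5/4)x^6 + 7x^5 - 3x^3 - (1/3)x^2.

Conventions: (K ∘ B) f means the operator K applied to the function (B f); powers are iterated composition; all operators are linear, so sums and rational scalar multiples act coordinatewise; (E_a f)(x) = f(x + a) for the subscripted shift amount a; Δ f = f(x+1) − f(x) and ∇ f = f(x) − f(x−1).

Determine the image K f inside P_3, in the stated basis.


Δ f = (15/2)x^5 + (215/4)x^4 + 95x^3 + (319/4)x^2 + (197/6)x + 59/12
Δ Δ f = (75/2)x^4 + 290x^3 + (1365/2)x^2 + 697x + 1613/6
E_{2} Δ Δ f = (75/2)x^4 + 590x^3 + (6645/2)x^2 + 8107x + 43877/6
∇ (E_{2} ∘ Δ) Δ f = 150x^3 + 1545x^2 + 5025x + 5337

the image equals g(x) = 150x^3 + 1545x^2 + 5025x + 5337


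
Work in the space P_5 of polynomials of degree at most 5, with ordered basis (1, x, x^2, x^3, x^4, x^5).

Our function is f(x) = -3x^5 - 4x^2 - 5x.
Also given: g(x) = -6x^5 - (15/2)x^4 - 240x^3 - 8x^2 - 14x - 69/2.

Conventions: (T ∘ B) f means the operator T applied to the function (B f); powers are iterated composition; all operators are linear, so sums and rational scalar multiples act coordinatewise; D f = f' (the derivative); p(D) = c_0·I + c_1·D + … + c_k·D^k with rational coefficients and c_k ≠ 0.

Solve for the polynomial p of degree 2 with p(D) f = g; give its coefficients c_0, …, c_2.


D^0 f = -3x^5 - 4x^2 - 5x
D^1 f = -15x^4 - 8x - 5
D^2 f = -60x^3 - 8
matching coefficients of g against c_0 f + c_1 Df + … from the top degree down determines the c_i
solution: c_0 = 2, c_1 = 1/2, c_2 = 4

c_0 = 2, c_1 = 1/2, c_2 = 4


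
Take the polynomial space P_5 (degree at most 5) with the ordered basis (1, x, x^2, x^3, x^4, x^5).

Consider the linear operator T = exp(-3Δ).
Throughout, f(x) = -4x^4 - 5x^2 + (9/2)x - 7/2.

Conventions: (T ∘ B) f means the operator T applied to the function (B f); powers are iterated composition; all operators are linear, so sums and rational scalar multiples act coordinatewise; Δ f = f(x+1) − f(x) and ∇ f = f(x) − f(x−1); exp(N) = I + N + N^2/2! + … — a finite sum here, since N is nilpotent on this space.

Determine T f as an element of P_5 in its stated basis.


order-1 term: 48x^3 + 72x^2 + 78x + 27/2
order-2 term: -216x^2 - 432x - 297
order-3 term: 432x + 648
order-4 term: -324
the series for exp(-3Δ) f terminates at order 4
exp(-3Δ) f = -4x^4 + 48x^3 - 149x^2 + (165/2)x + 37

g(x) = -4x^4 + 48x^3 - 149x^2 + (165/2)x + 37


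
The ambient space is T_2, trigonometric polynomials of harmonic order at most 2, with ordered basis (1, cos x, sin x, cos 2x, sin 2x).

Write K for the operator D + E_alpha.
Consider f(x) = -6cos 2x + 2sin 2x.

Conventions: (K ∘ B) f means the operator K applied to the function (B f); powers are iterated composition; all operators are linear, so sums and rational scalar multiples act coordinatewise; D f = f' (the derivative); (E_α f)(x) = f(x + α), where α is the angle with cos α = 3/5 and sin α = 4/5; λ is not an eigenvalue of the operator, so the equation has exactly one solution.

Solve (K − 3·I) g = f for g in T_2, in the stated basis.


write g with unknown coordinates in the stated basis and equate coefficients in (K − 3·I) g = f
solving from the highest basis element down gives g = (43/61)cos 2x - (76/61)sin 2x
check: K g = -(237/61)cos 2x - (106/61)sin 2x
so K g − 3·g = -6cos 2x + 2sin 2x = f ✓

g(x) = (43/61)cos 2x - (76/61)sin 2x


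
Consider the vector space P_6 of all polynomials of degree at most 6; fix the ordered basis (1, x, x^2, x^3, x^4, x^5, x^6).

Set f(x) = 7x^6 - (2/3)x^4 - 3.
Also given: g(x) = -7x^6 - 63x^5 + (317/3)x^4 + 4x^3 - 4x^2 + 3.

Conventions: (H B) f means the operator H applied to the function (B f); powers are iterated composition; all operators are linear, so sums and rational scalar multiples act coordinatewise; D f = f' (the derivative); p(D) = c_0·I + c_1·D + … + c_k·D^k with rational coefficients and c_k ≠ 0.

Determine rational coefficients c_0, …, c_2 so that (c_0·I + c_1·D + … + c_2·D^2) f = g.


p(D) = -I − (3/2)·D + (1/2)·D^2, i.e. c_0 = -1, c_1 = -3/2, c_2 = 1/2

D^0 f = 7x^6 - (2/3)x^4 - 3
D^1 f = 42x^5 - (8/3)x^3
D^2 f = 210x^4 - 8x^2
matching coefficients of g against c_0 f + c_1 Df + … from the top degree down determines the c_i
solution: c_0 = -1, c_1 = -3/2, c_2 = 1/2


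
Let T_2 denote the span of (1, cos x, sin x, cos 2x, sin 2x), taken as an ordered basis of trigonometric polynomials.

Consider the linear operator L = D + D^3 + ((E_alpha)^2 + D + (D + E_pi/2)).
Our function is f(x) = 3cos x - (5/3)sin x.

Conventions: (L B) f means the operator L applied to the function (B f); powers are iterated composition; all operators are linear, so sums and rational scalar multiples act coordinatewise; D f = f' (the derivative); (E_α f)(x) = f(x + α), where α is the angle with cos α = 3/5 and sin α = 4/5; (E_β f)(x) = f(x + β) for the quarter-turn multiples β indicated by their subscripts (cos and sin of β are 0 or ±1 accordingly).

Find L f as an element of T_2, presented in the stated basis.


the image equals g(x) = -(186/25)cos x - (856/75)sin x

D f = -(5/3)cos x - 3sin x
D f = -(5/3)cos x - 3sin x
D D f = -3cos x + (5/3)sin x
D D D f = (5/3)cos x + 3sin x
E_alpha f = (7/15)cos x - (17/5)sin x
E_alpha E_alpha f = -(61/25)cos x - (181/75)sin x
D f = -(5/3)cos x - 3sin x
D f = -(5/3)cos x - 3sin x
E_pi/2 f = -(5/3)cos x - 3sin x
(D + E_pi/2) f = -(10/3)cos x - 6sin x
((E_alpha)^2 + D + (D + E_pi/2)) f = -(186/25)cos x - (856/75)sin x
(D + D^3 + ((E_alpha)^2 + D + (D + E_pi/2))) f = -(186/25)cos x - (856/75)sin x


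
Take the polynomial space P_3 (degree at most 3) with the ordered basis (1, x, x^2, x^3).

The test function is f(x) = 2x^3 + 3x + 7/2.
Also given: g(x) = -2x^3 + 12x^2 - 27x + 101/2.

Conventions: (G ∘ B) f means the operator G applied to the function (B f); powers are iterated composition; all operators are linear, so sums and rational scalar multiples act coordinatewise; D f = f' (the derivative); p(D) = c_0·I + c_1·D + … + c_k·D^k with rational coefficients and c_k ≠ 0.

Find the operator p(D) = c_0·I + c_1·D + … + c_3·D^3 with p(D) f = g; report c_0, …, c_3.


D^0 f = 2x^3 + 3x + 7/2
D^1 f = 6x^2 + 3
D^2 f = 12x
D^3 f = 12
matching coefficients of g against c_0 f + c_1 Df + … from the top degree down determines the c_i
solution: c_0 = -1, c_1 = 2, c_2 = -2, c_3 = 4

p(D) = -I + 2·D − 2·D^2 + 4·D^3, i.e. c_0 = -1, c_1 = 2, c_2 = -2, c_3 = 4


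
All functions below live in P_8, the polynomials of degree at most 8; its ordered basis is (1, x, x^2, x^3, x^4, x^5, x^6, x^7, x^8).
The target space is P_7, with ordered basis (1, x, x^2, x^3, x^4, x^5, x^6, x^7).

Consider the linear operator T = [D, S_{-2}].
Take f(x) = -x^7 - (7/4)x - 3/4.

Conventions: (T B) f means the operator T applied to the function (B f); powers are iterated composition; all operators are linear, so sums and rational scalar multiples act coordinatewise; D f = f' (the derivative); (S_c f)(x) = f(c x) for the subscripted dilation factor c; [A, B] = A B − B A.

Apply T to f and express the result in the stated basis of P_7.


the result is g(x) = 1344x^6 + 21/4

S_{-2} f = 128x^7 + (7/2)x - 3/4
D S_{-2} f = 896x^6 + 7/2
D f = -7x^6 - 7/4
S_{-2} D f = -448x^6 - 7/4
[D, S_{-2}] f = 1344x^6 + 21/4


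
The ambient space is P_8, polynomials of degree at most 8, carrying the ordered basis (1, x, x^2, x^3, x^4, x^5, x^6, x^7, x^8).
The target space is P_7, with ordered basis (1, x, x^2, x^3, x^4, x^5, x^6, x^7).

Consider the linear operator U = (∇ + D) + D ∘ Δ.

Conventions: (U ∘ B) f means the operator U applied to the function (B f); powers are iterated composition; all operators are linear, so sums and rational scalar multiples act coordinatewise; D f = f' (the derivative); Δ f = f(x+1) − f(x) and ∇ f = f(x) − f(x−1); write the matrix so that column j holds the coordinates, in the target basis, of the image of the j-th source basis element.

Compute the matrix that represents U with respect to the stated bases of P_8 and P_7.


image of 1: 0
image of x: 2
image of x^2: 4x + 1
image of x^3: 6x^2 + 3x + 4
image of x^4: 8x^3 + 6x^2 + 16x + 3
image of x^5: 10x^4 + 10x^3 + 40x^2 + 15x + 6
image of x^6: 12x^5 + 15x^4 + 80x^3 + 45x^2 + 36x + 5
image of x^7: 14x^6 + 21x^5 + 140x^4 + 105x^3 + 126x^2 + 35x + 8
image of x^8: 16x^7 + 28x^6 + 224x^5 + 210x^4 + 336x^3 + 140x^2 + 64x + 7
each image's coordinates form column j of the matrix

the matrix is [[0, 2, 1, 4, 3, 6, 5, 8, 7]; [0, 0, 4, 3, 16, 15, 36, 35, 64]; [0, 0, 0, 6, 6, 40, 45, 126, 140]; [0, 0, 0, 0, 8, 10, 80, 105, 336]; [0, 0, 0, 0, 0, 10, 15, 140, 210]; [0, 0, 0, 0, 0, 0, 12, 21, 224]; [0, 0, 0, 0, 0, 0, 0, 14, 28]; [0, 0, 0, 0, 0, 0, 0, 0, 16]] (rows listed top to bottom)


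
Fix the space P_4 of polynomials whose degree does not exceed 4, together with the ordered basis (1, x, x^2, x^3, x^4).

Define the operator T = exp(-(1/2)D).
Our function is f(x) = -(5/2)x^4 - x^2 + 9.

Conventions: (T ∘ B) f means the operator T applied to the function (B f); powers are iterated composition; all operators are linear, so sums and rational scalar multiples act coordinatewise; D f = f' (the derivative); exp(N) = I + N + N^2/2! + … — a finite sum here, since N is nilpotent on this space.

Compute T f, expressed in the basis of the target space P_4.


g(x) = -(5/2)x^4 + 5x^3 - (19/4)x^2 + (9/4)x + 275/32

order-1 term: 5x^3 + x
order-2 term: -(15/4)x^2 - 1/4
order-3 term: (5/4)x
order-4 term: -5/32
the series for exp(-(1/2)D) f terminates at order 4
exp(-(1/2)D) f = -(5/2)x^4 + 5x^3 - (19/4)x^2 + (9/4)x + 275/32


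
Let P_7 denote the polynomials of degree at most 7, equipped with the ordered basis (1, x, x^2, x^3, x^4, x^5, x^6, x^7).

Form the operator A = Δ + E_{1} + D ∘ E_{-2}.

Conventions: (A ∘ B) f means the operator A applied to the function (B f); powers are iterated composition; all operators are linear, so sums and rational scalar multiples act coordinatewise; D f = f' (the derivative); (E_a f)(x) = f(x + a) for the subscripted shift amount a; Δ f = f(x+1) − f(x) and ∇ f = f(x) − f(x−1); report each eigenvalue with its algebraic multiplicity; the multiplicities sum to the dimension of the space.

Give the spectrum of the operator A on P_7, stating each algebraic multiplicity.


λ = 1 (multiplicity 8)

image of 1: 1
image of x: x + 3
image of x^2: x^2 + 6x - 2
image of x^3: x^3 + 9x^2 - 6x + 14
image of x^4: x^4 + 12x^3 - 12x^2 + 56x - 30
image of x^5: x^5 + 15x^4 - 20x^3 + 140x^2 - 150x + 82
image of x^6: x^6 + 18x^5 - 30x^4 + 280x^3 - 450x^2 + 492x - 190
image of x^7: x^7 + 21x^6 - 42x^5 + 490x^4 - 1050x^3 + 1722x^2 - 1330x + 450
the matrix is upper triangular; its diagonal is (1, 1, 1, 1, 1, 1, 1, 1)
for a triangular matrix the eigenvalues are the diagonal entries, with algebraic multiplicity their repetition count


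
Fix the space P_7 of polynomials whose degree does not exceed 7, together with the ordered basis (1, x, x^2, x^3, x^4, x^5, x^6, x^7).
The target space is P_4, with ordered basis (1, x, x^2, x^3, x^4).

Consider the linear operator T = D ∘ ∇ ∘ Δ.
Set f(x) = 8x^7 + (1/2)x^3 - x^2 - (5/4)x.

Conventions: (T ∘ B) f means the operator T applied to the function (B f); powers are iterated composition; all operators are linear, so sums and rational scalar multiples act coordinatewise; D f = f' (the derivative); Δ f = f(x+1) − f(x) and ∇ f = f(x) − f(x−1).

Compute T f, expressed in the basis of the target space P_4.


Δ f = 56x^6 + 168x^5 + 280x^4 + 280x^3 + (339/2)x^2 + (111/2)x + 25/4
∇ Δ f = 336x^5 + 560x^3 + 115x - 2
D (∇ ∘ Δ) f = 1680x^4 + 1680x^2 + 115

the image equals g(x) = 1680x^4 + 1680x^2 + 115


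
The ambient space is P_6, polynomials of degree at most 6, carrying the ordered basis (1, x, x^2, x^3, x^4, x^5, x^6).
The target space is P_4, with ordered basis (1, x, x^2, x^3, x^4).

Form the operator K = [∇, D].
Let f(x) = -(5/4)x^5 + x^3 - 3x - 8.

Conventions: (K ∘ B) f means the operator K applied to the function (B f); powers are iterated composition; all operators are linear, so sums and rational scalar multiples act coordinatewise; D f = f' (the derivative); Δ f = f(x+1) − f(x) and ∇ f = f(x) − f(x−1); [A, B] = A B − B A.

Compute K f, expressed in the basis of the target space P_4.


D f = -(25/4)x^4 + 3x^2 - 3
∇ D f = -25x^3 + (75/2)x^2 - 19x + 13/4
∇ f = -(25/4)x^4 + (25/2)x^3 - (19/2)x^2 + (13/4)x - 13/4
D ∇ f = -25x^3 + (75/2)x^2 - 19x + 13/4
[∇, D] f = 0

the image equals g(x) = 0


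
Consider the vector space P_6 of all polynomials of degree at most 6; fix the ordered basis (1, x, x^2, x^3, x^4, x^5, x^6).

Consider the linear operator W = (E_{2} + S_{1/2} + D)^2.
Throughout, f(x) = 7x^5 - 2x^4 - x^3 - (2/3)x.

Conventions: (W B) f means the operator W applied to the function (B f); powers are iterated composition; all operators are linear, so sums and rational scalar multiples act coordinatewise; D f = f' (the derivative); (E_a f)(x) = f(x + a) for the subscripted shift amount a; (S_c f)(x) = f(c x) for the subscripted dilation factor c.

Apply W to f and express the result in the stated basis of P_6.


E_{2} f = 7x^5 + 68x^4 + 263x^3 + 506x^2 + (1450/3)x + 548/3
S_{1/2} f = (7/32)x^5 - (1/8)x^4 - (1/8)x^3 - (1/3)x
D f = 35x^4 - 8x^3 - 3x^2 - 2/3
(E_{2} + S_{1/2} + D) f = (231/32)x^5 + (823/8)x^4 + (2039/8)x^3 + 503x^2 + 483x + 182
E_{2} (E_{2} + S_{1/2} + D) f = (231/32)x^5 + (2801/16)x^4 + (10933/8)x^3 + (20315/4)x^2 + 9423x + 7076
S_{1/2} (E_{2} + S_{1/2} + D) f = (231/1024)x^5 + (823/128)x^4 + (2039/64)x^3 + (503/4)x^2 + (483/2)x + 182
D (E_{2} + S_{1/2} + D) f = (1155/32)x^4 + (823/2)x^3 + (6117/8)x^2 + 1006x + 483
(E_{2} + S_{1/2} + D) (E_{2} + S_{1/2} + D) f = (7623/1024)x^5 + (27851/128)x^4 + (115839/64)x^3 + (47753/8)x^2 + (21341/2)x + 7741

the image equals g(x) = (7623/1024)x^5 + (27851/128)x^4 + (115839/64)x^3 + (47753/8)x^2 + (21341/2)x + 7741


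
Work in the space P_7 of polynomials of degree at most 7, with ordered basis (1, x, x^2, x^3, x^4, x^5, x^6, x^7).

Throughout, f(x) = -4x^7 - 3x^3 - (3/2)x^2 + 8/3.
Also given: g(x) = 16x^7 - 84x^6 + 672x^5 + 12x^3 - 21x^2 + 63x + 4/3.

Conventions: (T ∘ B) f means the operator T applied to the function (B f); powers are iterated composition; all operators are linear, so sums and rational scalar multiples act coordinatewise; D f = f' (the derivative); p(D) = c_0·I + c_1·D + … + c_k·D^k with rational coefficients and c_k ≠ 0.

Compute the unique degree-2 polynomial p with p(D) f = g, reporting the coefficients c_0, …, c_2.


p(D) = -4·I + 3·D − 4·D^2, i.e. c_0 = -4, c_1 = 3, c_2 = -4

D^0 f = -4x^7 - 3x^3 - (3/2)x^2 + 8/3
D^1 f = -28x^6 - 9x^2 - 3x
D^2 f = -168x^5 - 18x - 3
matching coefficients of g against c_0 f + c_1 Df + … from the top degree down determines the c_i
solution: c_0 = -4, c_1 = 3, c_2 = -4


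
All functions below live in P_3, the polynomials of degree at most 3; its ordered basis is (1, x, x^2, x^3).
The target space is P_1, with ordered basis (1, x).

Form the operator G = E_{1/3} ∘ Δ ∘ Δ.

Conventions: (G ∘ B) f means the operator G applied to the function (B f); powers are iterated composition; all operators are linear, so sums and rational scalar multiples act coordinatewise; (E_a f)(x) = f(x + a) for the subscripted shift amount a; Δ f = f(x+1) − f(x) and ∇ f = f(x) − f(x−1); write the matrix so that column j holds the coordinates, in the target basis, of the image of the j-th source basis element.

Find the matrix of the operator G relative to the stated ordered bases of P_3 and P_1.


the matrix is [[0, 0, 2, 8]; [0, 0, 0, 6]] (rows listed top to bottom)

image of 1: 0
image of x: 0
image of x^2: 2
image of x^3: 6x + 8
each image's coordinates form column j of the matrix


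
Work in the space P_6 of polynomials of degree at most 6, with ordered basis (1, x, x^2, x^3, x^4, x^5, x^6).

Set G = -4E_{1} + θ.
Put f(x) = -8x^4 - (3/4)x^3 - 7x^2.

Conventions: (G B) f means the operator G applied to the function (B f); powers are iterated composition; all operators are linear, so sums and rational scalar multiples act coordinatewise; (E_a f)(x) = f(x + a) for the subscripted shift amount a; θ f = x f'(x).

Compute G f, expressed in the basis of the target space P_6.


g(x) = (515/4)x^3 + 215x^2 + 193x + 63

E_{1} f = -8x^4 - (131/4)x^3 - (229/4)x^2 - (193/4)x - 63/4
(-4E_{1}) f = 32x^4 + 131x^3 + 229x^2 + 193x + 63
θ f = -32x^4 - (9/4)x^3 - 14x^2
(-4E_{1} + θ) f = (515/4)x^3 + 215x^2 + 193x + 63


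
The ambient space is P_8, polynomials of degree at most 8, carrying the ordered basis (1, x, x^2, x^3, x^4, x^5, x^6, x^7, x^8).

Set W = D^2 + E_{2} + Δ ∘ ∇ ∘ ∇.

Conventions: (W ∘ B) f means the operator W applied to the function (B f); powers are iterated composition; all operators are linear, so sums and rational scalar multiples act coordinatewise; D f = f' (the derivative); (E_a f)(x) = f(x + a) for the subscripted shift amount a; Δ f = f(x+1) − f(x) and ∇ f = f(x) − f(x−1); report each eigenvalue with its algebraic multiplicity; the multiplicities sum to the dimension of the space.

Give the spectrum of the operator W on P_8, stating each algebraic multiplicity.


λ = 1 (multiplicity 9)

image of 1: 1
image of x: x + 2
image of x^2: x^2 + 4x + 6
image of x^3: x^3 + 6x^2 + 18x + 14
image of x^4: x^4 + 8x^3 + 36x^2 + 56x + 4
image of x^5: x^5 + 10x^4 + 60x^3 + 140x^2 + 20x + 62
image of x^6: x^6 + 12x^5 + 90x^4 + 280x^3 + 60x^2 + 372x + 4
image of x^7: x^7 + 14x^6 + 126x^5 + 490x^4 + 140x^3 + 1302x^2 + 28x + 254
image of x^8: x^8 + 16x^7 + 168x^6 + 784x^5 + 280x^4 + 3472x^3 + 112x^2 + 2032x + 4
the matrix is upper triangular; its diagonal is (1, 1, 1, 1, 1, 1, 1, 1, 1)
for a triangular matrix the eigenvalues are the diagonal entries, with algebraic multiplicity their repetition count


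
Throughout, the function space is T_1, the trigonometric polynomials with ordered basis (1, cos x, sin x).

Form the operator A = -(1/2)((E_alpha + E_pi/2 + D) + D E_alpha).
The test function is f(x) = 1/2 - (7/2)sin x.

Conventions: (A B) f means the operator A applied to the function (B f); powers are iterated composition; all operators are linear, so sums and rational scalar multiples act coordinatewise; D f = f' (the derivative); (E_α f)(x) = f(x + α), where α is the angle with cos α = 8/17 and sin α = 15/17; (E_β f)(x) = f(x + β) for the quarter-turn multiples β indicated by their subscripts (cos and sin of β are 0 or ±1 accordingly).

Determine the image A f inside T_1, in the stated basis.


E_alpha f = 1/2 - (105/34)cos x - (28/17)sin x
E_pi/2 f = 1/2 - (7/2)cos x
D f = -(7/2)cos x
(E_alpha + E_pi/2 + D) f = 1 - (343/34)cos x - (28/17)sin x
E_alpha f = 1/2 - (105/34)cos x - (28/17)sin x
D E_alpha f = -(28/17)cos x + (105/34)sin x
((E_alpha + E_pi/2 + D) + D E_alpha) f = 1 - (399/34)cos x + (49/34)sin x
(-(1/2)((E_alpha + E_pi/2 + D) + D E_alpha)) f = -1/2 + (399/68)cos x - (49/68)sin x

g(x) = -1/2 + (399/68)cos x - (49/68)sin x


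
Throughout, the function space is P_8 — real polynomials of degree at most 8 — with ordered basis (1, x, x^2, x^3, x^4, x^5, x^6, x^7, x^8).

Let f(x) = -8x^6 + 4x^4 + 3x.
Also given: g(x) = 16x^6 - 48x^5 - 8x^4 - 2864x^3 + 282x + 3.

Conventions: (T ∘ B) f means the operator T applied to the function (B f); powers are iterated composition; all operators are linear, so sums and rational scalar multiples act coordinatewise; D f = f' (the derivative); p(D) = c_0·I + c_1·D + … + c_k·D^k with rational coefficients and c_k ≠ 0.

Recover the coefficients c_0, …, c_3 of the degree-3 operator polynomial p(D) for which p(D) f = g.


D^0 f = -8x^6 + 4x^4 + 3x
D^1 f = -48x^5 + 16x^3 + 3
D^2 f = -240x^4 + 48x^2
D^3 f = -960x^3 + 96x
matching coefficients of g against c_0 f + c_1 Df + … from the top degree down determines the c_i
solution: c_0 = -2, c_1 = 1, c_2 = 0, c_3 = 3

c_0 = -2, c_1 = 1, c_2 = 0, c_3 = 3


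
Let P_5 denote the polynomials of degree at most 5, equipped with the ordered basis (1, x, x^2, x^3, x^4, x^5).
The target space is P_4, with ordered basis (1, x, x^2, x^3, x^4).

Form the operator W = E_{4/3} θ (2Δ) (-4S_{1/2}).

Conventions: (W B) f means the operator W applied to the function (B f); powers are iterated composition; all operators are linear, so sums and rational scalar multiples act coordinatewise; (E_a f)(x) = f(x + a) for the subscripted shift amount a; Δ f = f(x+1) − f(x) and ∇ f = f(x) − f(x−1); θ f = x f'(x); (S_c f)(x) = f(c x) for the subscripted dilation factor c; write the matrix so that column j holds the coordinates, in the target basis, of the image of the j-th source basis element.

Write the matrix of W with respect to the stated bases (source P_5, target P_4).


image of 1: 0
image of x: 0
image of x^2: -4x - 16/3
image of x^3: -6x^2 - 19x - 44/3
image of x^4: -6x^3 - 30x^2 - 50x - 248/9
image of x^5: -5x^4 - (205/6)x^3 - (265/3)x^2 - (11015/108)x - 3575/81
each image's coordinates form column j of the matrix

the matrix is [[0, 0, -16/3, -44/3, -248/9, -3575/81]; [0, 0, -4, -19, -50, -11015/108]; [0, 0, 0, -6, -30, -265/3]; [0, 0, 0, 0, -6, -205/6]; [0, 0, 0, 0, 0, -5]] (rows listed top to bottom)


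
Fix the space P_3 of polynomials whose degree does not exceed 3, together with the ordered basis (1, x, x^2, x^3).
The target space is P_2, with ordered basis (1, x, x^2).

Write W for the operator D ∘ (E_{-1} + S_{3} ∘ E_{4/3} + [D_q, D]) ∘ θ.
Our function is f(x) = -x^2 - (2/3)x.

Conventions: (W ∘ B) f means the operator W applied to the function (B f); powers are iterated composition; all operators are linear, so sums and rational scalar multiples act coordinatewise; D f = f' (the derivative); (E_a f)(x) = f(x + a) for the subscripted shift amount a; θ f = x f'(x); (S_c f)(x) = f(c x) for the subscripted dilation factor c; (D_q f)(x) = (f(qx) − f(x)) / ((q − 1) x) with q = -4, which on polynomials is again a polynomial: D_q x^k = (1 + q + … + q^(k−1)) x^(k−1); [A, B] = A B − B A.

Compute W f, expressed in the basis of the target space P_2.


g(x) = -40x - 44/3

θ f = -2x^2 - (2/3)x
E_{-1} θ f = -2x^2 + (10/3)x - 4/3
E_{4/3} θ f = -2x^2 - 6x - 40/9
S_{3} E_{4/3} θ f = -18x^2 - 18x - 40/9
D θ f = -4x - 2/3
D_q D θ f = -4
D_q θ f = 6x - 2/3
D D_q θ f = 6
[D_q, D] θ f = -10
(E_{-1} + S_{3} ∘ E_{4/3} + [D_q, D]) θ f = -20x^2 - (44/3)x - 142/9
D (E_{-1} + S_{3} ∘ E_{4/3} + [D_q, D]) θ f = -40x - 44/3


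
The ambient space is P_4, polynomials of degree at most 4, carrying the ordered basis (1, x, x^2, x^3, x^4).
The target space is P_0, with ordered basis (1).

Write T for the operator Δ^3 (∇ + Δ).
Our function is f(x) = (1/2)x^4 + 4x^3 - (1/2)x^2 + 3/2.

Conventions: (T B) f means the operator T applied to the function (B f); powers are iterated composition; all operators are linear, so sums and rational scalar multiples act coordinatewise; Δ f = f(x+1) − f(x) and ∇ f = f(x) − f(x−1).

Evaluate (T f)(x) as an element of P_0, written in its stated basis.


∇ f = 2x^3 + 9x^2 - 11x + 4
Δ f = 2x^3 + 15x^2 + 13x + 4
(∇ + Δ) f = 4x^3 + 24x^2 + 2x + 8
Δ (∇ + Δ) f = 12x^2 + 60x + 30
Δ Δ (∇ + Δ) f = 24x + 72
Δ Δ Δ (∇ + Δ) f = 24

g(x) = 24


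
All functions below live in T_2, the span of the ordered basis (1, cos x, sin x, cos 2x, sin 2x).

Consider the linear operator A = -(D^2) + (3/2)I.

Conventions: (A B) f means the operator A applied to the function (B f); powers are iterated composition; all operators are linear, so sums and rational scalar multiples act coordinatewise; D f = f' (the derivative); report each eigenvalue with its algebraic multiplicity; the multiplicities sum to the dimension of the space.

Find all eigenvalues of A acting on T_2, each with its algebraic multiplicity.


image of 1: 3/2
image of cos x: (5/2)cos x
image of sin x: (5/2)sin x
image of cos 2x: (11/2)cos 2x
image of sin 2x: (11/2)sin 2x
the matrix is diagonal; its diagonal is (3/2, 5/2, 5/2, 11/2, 11/2)
for a triangular matrix the eigenvalues are the diagonal entries, with algebraic multiplicity their repetition count

λ = 3/2 (multiplicity 1), λ = 5/2 (multiplicity 2), λ = 11/2 (multiplicity 2)


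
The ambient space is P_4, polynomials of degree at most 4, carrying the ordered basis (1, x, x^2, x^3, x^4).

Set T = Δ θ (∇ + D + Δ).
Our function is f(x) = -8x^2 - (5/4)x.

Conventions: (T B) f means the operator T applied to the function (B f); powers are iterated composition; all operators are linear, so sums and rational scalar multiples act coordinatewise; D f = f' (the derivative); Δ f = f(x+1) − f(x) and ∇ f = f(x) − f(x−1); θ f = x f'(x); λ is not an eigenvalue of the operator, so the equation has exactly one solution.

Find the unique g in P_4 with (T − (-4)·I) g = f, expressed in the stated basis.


the result is g(x) = -2x^2 - (5/16)x + 3

write g with unknown coordinates in the stated basis and equate coefficients in (T − (-4)·I) g = f
solving from the highest basis element down gives g = -2x^2 - (5/16)x + 3
check: T g = -12
so T g − (-4)·g = -8x^2 - (5/4)x = f ✓


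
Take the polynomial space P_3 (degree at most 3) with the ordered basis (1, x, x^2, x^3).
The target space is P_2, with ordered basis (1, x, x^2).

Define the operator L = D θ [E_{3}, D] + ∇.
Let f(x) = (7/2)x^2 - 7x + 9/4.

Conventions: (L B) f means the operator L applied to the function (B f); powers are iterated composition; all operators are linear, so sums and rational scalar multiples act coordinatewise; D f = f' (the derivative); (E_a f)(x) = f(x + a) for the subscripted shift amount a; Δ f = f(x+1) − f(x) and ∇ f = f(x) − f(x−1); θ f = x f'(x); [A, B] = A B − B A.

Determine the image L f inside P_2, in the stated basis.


D f = 7x - 7
E_{3} D f = 7x + 14
E_{3} f = (7/2)x^2 + 14x + 51/4
D E_{3} f = 7x + 14
[E_{3}, D] f = 0
θ [E_{3}, D] f = 0
D θ [E_{3}, D] f = 0
∇ f = 7x - 21/2
(D θ [E_{3}, D] + ∇) f = 7x - 21/2

the result is g(x) = 7x - 21/2


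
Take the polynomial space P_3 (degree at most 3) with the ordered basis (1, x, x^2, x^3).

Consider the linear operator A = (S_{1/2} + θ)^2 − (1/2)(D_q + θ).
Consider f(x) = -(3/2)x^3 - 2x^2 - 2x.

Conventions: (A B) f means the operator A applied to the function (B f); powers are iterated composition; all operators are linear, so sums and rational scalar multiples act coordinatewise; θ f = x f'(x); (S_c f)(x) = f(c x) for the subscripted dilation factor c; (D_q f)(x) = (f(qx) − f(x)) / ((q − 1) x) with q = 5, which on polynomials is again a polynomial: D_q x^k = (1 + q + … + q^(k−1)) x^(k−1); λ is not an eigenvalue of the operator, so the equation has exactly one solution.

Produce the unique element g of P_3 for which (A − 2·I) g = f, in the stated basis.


write g with unknown coordinates in the stated basis and equate coefficients in (A − 2·I) g = f
solving from the highest basis element down gives g = -(96/401)x^3 - (36640/13233)x^2 + (181848/4411)x - 90924/4411
check: A g = -(1587/802)x^3 - (99746/13233)x^2 + (354874/4411)x - 181848/4411
so A g − 2·g = -(3/2)x^3 - 2x^2 - 2x = f ✓

the image equals g(x) = -(96/401)x^3 - (36640/13233)x^2 + (181848/4411)x - 90924/4411


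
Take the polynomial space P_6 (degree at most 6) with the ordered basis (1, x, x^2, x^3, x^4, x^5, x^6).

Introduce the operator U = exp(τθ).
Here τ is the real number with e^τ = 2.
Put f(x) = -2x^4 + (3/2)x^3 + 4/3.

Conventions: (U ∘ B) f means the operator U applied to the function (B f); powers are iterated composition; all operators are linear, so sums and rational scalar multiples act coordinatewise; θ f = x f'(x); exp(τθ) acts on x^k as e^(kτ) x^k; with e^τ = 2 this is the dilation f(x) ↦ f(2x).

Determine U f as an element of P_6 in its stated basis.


exp(τθ) x^k = e^(kτ) x^k; with e^τ = 2 this sends x^k to 2^k x^k
x^3 ↦ 8 x^3
x^4 ↦ 16 x^4
applying this coordinatewise to f: exp(τθ) f = -32x^4 + 12x^3 + 4/3

the image equals g(x) = -32x^4 + 12x^3 + 4/3


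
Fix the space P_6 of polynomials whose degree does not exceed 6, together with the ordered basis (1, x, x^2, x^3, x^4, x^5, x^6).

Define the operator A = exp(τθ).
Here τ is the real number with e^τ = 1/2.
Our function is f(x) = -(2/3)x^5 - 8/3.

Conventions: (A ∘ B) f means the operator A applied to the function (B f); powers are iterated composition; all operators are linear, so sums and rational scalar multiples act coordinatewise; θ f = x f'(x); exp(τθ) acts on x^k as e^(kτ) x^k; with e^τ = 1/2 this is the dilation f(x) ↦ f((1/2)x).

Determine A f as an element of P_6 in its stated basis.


exp(τθ) x^k = e^(kτ) x^k; with e^τ = 1/2 this sends x^k to (1/2)^k x^k
x^5 ↦ 1/32 x^5
applying this coordinatewise to f: exp(τθ) f = -(1/48)x^5 - 8/3

g(x) = -(1/48)x^5 - 8/3


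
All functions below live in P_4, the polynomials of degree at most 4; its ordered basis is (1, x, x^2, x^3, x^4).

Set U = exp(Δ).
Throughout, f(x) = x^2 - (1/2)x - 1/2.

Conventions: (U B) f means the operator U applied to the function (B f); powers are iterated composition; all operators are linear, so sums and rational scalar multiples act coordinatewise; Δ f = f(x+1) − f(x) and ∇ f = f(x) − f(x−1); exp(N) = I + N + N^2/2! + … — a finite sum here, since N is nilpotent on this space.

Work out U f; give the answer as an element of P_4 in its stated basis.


the result is g(x) = x^2 + (3/2)x + 1

order-1 term: 2x + 1/2
order-2 term: 1
the series for exp(Δ) f terminates at order 2
exp(Δ) f = x^2 + (3/2)x + 1


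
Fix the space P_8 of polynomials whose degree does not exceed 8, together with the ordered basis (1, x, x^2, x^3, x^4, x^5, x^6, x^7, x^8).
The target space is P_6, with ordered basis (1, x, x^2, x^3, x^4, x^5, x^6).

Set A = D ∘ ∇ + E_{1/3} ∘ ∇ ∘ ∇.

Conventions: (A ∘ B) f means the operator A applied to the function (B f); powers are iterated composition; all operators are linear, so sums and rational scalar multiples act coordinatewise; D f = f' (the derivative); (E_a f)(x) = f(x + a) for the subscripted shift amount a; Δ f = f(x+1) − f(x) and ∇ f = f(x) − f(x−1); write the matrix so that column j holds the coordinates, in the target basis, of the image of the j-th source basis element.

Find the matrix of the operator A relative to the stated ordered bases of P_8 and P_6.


the matrix is [[0, 0, 4, -7, 34/3, -475/27, 736/27, -3451/81, 49178/729]; [0, 0, 0, 12, -28, 170/3, -950/9, 5152/27, -27608/81]; [0, 0, 0, 0, 24, -70, 170, -3325/9, 20608/27]; [0, 0, 0, 0, 0, 40, -140, 1190/3, -26600/27]; [0, 0, 0, 0, 0, 0, 60, -245, 2380/3]; [0, 0, 0, 0, 0, 0, 0, 84, -392]; [0, 0, 0, 0, 0, 0, 0, 0, 112]] (rows listed top to bottom)

image of 1: 0
image of x: 0
image of x^2: 4
image of x^3: 12x - 7
image of x^4: 24x^2 - 28x + 34/3
image of x^5: 40x^3 - 70x^2 + (170/3)x - 475/27
image of x^6: 60x^4 - 140x^3 + 170x^2 - (950/9)x + 736/27
image of x^7: 84x^5 - 245x^4 + (1190/3)x^3 - (3325/9)x^2 + (5152/27)x - 3451/81
image of x^8: 112x^6 - 392x^5 + (2380/3)x^4 - (26600/27)x^3 + (20608/27)x^2 - (27608/81)x + 49178/729
each image's coordinates form column j of the matrix


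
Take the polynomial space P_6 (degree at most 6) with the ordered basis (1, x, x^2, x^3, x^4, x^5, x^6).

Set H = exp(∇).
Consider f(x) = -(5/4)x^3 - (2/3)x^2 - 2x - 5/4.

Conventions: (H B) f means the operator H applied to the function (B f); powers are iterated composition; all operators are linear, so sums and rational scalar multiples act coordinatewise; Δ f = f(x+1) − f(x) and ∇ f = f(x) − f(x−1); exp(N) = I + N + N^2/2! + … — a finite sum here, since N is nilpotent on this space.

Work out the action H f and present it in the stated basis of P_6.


the image equals g(x) = -(5/4)x^3 - (53/12)x^2 - (10/3)x - 2

order-1 term: -(15/4)x^2 + (29/12)x - 31/12
order-2 term: -(15/4)x + 37/12
order-3 term: -5/4
the series for exp(∇) f terminates at order 3
exp(∇) f = -(5/4)x^3 - (53/12)x^2 - (10/3)x - 2


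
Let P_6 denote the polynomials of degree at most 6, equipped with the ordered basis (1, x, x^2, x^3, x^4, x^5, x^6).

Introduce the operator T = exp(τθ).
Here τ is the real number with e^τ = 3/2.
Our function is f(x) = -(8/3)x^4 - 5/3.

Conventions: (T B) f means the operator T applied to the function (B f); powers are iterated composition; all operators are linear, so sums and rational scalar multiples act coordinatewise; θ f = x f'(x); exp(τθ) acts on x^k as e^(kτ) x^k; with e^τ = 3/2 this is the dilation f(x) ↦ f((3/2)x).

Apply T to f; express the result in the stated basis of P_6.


the image equals g(x) = -(27/2)x^4 - 5/3

exp(τθ) x^k = e^(kτ) x^k; with e^τ = 3/2 this sends x^k to (3/2)^k x^k
x^4 ↦ 81/16 x^4
applying this coordinatewise to f: exp(τθ) f = -(27/2)x^4 - 5/3
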